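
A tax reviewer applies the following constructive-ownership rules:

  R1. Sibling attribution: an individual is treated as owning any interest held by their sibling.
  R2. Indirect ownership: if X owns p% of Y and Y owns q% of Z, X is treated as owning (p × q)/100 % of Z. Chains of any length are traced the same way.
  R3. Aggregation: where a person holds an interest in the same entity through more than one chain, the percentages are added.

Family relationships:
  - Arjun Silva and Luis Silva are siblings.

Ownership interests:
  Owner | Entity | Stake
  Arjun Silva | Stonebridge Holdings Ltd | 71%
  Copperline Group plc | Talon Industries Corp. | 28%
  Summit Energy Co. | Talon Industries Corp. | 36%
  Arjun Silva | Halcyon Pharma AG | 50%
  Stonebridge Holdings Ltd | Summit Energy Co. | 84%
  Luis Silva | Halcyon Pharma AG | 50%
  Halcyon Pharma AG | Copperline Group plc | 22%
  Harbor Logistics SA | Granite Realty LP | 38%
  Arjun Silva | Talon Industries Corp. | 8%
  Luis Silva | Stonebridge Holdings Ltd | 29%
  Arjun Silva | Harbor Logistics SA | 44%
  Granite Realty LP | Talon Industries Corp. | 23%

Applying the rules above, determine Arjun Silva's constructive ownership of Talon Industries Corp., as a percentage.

By sibling attribution (R1), Arjun Silva is treated as also owning Luis Silva's interest in Stonebridge Holdings Ltd, giving 71% + 29% = 100%.
By sibling attribution (R1), Arjun Silva is treated as also owning Luis Silva's interest in Halcyon Pharma AG, giving 50% + 50% = 100%.
Chain via Stonebridge Holdings Ltd → Summit Energy Co. (R2): 100% × 84% × 36% = 30.24% of Talon Industries Corp.
Chain via Halcyon Pharma AG → Copperline Group plc (R2): 100% × 22% × 28% = 6.16% of Talon Industries Corp.
Chain via Harbor Logistics SA → Granite Realty LP (R2): 44% × 38% × 23% = 3.8456% of Talon Industries Corp.
Direct interest in Talon Industries Corp: 8%.
Aggregating (R3): 30.24% + 6.16% + 3.8456% + 8% = 48.2456%.

48.2456%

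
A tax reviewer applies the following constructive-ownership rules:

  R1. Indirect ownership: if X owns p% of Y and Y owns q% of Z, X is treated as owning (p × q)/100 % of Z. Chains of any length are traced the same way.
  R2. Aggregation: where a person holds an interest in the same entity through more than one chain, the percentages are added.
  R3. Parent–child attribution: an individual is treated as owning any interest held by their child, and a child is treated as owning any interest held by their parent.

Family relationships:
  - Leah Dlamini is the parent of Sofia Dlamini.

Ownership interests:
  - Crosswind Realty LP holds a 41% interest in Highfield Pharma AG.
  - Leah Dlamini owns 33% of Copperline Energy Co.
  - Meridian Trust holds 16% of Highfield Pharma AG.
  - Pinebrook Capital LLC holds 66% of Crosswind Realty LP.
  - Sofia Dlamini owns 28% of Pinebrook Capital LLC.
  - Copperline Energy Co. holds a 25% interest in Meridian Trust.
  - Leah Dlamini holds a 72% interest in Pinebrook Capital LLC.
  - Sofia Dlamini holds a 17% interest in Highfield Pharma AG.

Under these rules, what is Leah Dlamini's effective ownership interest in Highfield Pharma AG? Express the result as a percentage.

By parent–child attribution (R3), Leah Dlamini is treated as also owning Sofia Dlamini's interest in Pinebrook Capital LLC, giving 72% + 28% = 100%.
By parent–child attribution (R3), Leah Dlamini is treated as owning Sofia Dlamini's 17% interest in Highfield Pharma AG.
Chain via Pinebrook Capital LLC → Crosswind Realty LP (R1): 100% × 66% × 41% = 27.06% of Highfield Pharma AG.
Chain via Copperline Energy Co. → Meridian Trust (R1): 33% × 25% × 16% = 1.32% of Highfield Pharma AG.
Direct interest in Highfield Pharma AG: 17%.
Aggregating (R2): 27.06% + 1.32% + 17% = 45.38%.

45.38%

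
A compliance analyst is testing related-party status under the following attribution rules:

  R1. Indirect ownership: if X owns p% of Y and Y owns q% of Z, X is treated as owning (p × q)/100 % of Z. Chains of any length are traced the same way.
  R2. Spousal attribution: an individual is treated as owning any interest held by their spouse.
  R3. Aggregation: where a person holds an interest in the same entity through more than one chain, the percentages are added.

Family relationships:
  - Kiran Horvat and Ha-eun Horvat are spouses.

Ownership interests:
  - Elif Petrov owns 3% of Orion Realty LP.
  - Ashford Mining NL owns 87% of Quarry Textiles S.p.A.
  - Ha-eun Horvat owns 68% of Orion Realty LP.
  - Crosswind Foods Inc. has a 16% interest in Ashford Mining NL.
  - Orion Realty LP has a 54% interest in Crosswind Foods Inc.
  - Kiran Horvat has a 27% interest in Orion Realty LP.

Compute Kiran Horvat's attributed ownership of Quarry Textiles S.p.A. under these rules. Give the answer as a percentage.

By spousal attribution (R2), Kiran Horvat is treated as also owning Ha-eun Horvat's interest in Orion Realty LP, giving 27% + 68% = 95%.
Chain via Orion Realty LP → Crosswind Foods Inc. → Ashford Mining NL (R1): 95% × 54% × 16% × 87% = 7.14096% of Quarry Textiles S.p.A.

7.14096%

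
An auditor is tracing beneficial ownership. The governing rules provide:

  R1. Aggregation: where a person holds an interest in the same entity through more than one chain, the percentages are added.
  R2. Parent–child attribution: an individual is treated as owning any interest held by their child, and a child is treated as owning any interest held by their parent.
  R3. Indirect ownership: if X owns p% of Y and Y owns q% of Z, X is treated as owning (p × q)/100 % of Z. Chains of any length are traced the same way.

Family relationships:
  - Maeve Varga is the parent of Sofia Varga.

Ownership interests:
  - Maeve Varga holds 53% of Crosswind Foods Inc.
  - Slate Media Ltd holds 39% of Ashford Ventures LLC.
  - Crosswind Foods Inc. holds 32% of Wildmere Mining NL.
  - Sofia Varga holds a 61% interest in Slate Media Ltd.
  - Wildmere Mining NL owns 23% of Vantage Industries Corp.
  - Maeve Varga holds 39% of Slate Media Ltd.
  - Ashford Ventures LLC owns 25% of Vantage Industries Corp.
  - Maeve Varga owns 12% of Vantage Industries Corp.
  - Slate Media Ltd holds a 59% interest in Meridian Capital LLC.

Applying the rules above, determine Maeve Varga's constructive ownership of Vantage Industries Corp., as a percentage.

By parent–child attribution (R2), Maeve Varga is treated as also owning Sofia Varga's interest in Slate Media Ltd, giving 39% + 61% = 100%.
Chain via Slate Media Ltd → Ashford Ventures LLC (R3): 100% × 39% × 25% = 9.75% of Vantage Industries Corp.
Chain via Crosswind Foods Inc. → Wildmere Mining NL (R3): 53% × 32% × 23% = 3.9008% of Vantage Industries Corp.
Direct interest in Vantage Industries Corp: 12%.
Aggregating (R1): 9.75% + 3.9008% + 12% = 25.6508%.

25.6508%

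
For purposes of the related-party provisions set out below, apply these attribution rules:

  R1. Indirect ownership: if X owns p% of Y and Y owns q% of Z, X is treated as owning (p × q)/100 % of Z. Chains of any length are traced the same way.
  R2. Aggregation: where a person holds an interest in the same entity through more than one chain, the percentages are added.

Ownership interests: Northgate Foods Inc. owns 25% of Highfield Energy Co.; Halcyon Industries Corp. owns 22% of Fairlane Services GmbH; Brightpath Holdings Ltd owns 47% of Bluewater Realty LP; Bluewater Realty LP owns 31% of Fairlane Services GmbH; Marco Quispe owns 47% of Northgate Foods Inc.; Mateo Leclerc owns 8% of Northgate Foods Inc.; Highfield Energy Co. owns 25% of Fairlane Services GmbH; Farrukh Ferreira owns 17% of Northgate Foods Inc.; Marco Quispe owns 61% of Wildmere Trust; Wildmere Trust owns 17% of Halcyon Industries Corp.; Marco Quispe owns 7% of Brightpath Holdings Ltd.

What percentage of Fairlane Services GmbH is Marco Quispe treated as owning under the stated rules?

Chain via Northgate Foods Inc. → Highfield Energy Co. (R1): 47% × 25% × 25% = 2.9375% of Fairlane Services GmbH.
Chain via Brightpath Holdings Ltd → Bluewater Realty LP (R1): 7% × 47% × 31% = 1.0199% of Fairlane Services GmbH.
Chain via Wildmere Trust → Halcyon Industries Corp. (R1): 61% × 17% × 22% = 2.2814% of Fairlane Services GmbH.
Aggregating (R2): 2.9375% + 1.0199% + 2.2814% = 6.2388%.

6.2388%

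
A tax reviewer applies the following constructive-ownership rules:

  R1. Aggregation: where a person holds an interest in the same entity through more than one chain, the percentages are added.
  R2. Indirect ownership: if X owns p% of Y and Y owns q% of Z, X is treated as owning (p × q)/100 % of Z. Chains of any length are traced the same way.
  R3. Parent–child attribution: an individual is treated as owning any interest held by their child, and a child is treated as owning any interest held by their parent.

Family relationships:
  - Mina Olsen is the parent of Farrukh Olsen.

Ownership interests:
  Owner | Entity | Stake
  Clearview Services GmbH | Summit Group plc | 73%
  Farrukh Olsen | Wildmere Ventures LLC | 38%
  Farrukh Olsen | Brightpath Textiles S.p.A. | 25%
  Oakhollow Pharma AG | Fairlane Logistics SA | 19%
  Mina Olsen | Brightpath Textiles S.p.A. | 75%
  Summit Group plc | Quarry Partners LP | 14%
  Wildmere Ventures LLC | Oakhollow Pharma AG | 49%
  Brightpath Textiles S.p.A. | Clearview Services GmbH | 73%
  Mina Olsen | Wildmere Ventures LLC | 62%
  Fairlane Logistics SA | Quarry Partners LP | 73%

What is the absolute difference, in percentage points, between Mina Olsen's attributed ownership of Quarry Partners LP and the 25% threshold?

By parent–child attribution (R3), Mina Olsen is treated as also owning Farrukh Olsen's interest in Brightpath Textiles S.p.A, giving 75% + 25% = 100%.
By parent–child attribution (R3), Mina Olsen is treated as also owning Farrukh Olsen's interest in Wildmere Ventures LLC, giving 62% + 38% = 100%.
Chain via Brightpath Textiles S.p.A. → Clearview Services GmbH → Summit Group plc (R2): 100% × 73% × 73% × 14% = 7.4606% of Quarry Partners LP.
Chain via Wildmere Ventures LLC → Oakhollow Pharma AG → Fairlane Logistics SA (R2): 100% × 49% × 19% × 73% = 6.7963% of Quarry Partners LP.
Aggregating (R1): 7.4606% + 6.7963% = 14.2569%.
14.2569% falls short of the 25% threshold by 10.7431 percentage points.

10.7431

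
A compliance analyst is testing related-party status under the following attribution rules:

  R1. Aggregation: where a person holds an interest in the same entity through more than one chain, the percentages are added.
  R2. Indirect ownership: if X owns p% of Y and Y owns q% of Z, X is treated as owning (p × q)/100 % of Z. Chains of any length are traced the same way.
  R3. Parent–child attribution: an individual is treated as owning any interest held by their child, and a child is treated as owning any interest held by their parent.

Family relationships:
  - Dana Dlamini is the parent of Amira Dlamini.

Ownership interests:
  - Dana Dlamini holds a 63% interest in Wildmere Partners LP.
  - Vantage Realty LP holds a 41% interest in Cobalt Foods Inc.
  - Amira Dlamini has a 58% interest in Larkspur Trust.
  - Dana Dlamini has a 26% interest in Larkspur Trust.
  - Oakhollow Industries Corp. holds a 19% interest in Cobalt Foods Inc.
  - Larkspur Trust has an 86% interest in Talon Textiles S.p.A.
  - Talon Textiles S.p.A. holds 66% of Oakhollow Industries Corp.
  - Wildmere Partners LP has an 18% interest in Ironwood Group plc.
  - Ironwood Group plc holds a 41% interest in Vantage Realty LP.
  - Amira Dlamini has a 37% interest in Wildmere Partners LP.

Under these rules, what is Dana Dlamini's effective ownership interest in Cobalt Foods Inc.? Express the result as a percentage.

By parent–child attribution (R3), Dana Dlamini is treated as also owning Amira Dlamini's interest in Larkspur Trust, giving 26% + 58% = 84%.
By parent–child attribution (R3), Dana Dlamini is treated as also owning Amira Dlamini's interest in Wildmere Partners LP, giving 63% + 37% = 100%.
Chain via Larkspur Trust → Talon Textiles S.p.A. → Oakhollow Industries Corp. (R2): 84% × 86% × 66% × 19% = 9.058896% of Cobalt Foods Inc.
Chain via Wildmere Partners LP → Ironwood Group plc → Vantage Realty LP (R2): 100% × 18% × 41% × 41% = 3.0258% of Cobalt Foods Inc.
Aggregating (R1): 9.058896% + 3.0258% = 12.084696%.

12.084696%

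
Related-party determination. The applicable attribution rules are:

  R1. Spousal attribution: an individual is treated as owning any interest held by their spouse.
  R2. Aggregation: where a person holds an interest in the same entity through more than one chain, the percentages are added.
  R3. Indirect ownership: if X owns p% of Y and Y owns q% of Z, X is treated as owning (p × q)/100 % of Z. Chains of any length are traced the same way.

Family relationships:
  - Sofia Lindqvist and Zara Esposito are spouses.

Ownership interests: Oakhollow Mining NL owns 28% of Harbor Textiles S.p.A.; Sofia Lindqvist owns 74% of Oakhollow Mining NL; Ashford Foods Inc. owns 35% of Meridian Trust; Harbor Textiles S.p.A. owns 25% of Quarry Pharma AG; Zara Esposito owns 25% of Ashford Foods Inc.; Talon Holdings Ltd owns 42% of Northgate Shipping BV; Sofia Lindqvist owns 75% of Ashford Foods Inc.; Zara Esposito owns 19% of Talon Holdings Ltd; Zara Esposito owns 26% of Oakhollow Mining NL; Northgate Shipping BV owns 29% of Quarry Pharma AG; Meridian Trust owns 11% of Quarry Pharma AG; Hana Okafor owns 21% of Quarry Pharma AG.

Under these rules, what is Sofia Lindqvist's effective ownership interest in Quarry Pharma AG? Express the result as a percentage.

By spousal attribution (R1), Sofia Lindqvist is treated as also owning Zara Esposito's interest in Oakhollow Mining NL, giving 74% + 26% = 100%.
By spousal attribution (R1), Sofia Lindqvist is treated as also owning Zara Esposito's interest in Ashford Foods Inc, giving 75% + 25% = 100%.
By spousal attribution (R1), Sofia Lindqvist is treated as owning Zara Esposito's 19% interest in Talon Holdings Ltd.
Chain via Oakhollow Mining NL → Harbor Textiles S.p.A. (R3): 100% × 28% × 25% = 7% of Quarry Pharma AG.
Chain via Ashford Foods Inc. → Meridian Trust (R3): 100% × 35% × 11% = 3.85% of Quarry Pharma AG.
Chain via Talon Holdings Ltd → Northgate Shipping BV (R3): 19% × 42% × 29% = 2.3142% of Quarry Pharma AG.
Aggregating (R2): 7% + 3.85% + 2.3142% = 13.1642%.

13.1642%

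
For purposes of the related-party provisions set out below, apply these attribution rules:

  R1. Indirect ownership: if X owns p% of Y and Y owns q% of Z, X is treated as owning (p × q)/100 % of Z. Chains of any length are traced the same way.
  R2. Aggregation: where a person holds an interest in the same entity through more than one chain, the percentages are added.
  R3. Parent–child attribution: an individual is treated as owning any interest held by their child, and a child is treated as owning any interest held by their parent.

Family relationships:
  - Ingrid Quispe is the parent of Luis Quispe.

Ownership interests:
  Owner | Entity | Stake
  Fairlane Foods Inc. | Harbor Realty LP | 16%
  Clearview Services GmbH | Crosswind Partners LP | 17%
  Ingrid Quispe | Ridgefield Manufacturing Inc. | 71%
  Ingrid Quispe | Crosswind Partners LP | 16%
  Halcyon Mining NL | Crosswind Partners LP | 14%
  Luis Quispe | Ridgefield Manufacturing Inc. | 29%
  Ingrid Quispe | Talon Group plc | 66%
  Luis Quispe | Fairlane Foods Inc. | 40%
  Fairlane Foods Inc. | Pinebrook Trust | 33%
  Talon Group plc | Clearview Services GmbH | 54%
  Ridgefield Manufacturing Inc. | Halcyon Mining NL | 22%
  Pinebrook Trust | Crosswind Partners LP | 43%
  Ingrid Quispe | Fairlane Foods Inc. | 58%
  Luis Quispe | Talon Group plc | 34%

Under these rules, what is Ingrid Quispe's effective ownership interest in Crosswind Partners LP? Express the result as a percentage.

By parent–child attribution (R3), Ingrid Quispe is treated as also owning Luis Quispe's interest in Ridgefield Manufacturing Inc, giving 71% + 29% = 100%.
By parent–child attribution (R3), Ingrid Quispe is treated as also owning Luis Quispe's interest in Fairlane Foods Inc, giving 58% + 40% = 98%.
By parent–child attribution (R3), Ingrid Quispe is treated as also owning Luis Quispe's interest in Talon Group plc, giving 66% + 34% = 100%.
Chain via Ridgefield Manufacturing Inc. → Halcyon Mining NL (R1): 100% × 22% × 14% = 3.08% of Crosswind Partners LP.
Chain via Fairlane Foods Inc. → Pinebrook Trust (R1): 98% × 33% × 43% = 13.9062% of Crosswind Partners LP.
Chain via Talon Group plc → Clearview Services GmbH (R1): 100% × 54% × 17% = 9.18% of Crosswind Partners LP.
Direct interest in Crosswind Partners LP: 16%.
Aggregating (R2): 3.08% + 13.9062% + 9.18% + 16% = 42.1662%.

42.1662%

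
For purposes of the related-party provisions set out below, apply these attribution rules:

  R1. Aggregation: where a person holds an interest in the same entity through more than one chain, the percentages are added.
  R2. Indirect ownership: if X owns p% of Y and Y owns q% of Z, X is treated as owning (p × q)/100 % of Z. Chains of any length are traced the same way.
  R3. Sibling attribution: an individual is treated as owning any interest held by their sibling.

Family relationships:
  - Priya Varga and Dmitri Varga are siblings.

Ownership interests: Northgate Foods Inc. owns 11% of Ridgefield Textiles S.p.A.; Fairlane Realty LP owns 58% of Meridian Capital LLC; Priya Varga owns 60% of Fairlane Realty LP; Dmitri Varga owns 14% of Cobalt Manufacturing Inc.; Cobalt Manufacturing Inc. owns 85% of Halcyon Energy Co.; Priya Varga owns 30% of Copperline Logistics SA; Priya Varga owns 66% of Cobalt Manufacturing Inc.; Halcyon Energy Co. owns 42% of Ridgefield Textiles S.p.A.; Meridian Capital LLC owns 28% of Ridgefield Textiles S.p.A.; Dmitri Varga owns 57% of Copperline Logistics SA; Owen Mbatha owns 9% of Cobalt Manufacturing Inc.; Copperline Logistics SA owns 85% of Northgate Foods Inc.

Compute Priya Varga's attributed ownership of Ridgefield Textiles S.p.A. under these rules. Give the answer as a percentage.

46.4385%

By sibling attribution (R3), Priya Varga is treated as also owning Dmitri Varga's interest in Cobalt Manufacturing Inc, giving 66% + 14% = 80%.
By sibling attribution (R3), Priya Varga is treated as also owning Dmitri Varga's interest in Copperline Logistics SA, giving 30% + 57% = 87%.
Chain via Cobalt Manufacturing Inc. → Halcyon Energy Co. (R2): 80% × 85% × 42% = 28.56% of Ridgefield Textiles S.p.A.
Chain via Fairlane Realty LP → Meridian Capital LLC (R2): 60% × 58% × 28% = 9.744% of Ridgefield Textiles S.p.A.
Chain via Copperline Logistics SA → Northgate Foods Inc. (R2): 87% × 85% × 11% = 8.1345% of Ridgefield Textiles S.p.A.
Aggregating (R1): 28.56% + 9.744% + 8.1345% = 46.4385%.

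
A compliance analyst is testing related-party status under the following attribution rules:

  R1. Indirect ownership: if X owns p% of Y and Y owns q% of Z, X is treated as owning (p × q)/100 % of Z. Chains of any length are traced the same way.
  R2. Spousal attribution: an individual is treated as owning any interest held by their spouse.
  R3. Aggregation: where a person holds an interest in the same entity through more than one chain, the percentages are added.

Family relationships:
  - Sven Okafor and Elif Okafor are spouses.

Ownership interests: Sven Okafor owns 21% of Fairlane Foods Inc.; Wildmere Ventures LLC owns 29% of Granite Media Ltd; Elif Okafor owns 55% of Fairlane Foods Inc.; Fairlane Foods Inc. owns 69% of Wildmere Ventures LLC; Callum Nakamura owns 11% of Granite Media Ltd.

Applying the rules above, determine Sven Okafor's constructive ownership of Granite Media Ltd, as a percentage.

15.2076%

By spousal attribution (R2), Sven Okafor is treated as also owning Elif Okafor's interest in Fairlane Foods Inc, giving 21% + 55% = 76%.
Chain via Fairlane Foods Inc. → Wildmere Ventures LLC (R1): 76% × 69% × 29% = 15.2076% of Granite Media Ltd.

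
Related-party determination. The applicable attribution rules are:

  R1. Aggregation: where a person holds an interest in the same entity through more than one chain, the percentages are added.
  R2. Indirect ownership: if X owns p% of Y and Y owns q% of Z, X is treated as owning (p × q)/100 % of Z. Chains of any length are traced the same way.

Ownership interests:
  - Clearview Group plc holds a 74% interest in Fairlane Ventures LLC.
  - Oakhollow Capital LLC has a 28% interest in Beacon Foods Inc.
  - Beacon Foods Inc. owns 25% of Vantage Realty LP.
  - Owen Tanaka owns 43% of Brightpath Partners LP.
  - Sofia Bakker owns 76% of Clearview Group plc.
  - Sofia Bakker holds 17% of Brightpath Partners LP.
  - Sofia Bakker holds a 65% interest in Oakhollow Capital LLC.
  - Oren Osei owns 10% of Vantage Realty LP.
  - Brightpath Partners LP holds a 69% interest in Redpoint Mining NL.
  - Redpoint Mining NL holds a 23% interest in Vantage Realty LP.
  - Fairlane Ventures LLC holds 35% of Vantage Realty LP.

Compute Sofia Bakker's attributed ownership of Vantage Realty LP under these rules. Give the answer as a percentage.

Chain via Oakhollow Capital LLC → Beacon Foods Inc. (R2): 65% × 28% × 25% = 4.55% of Vantage Realty LP.
Chain via Clearview Group plc → Fairlane Ventures LLC (R2): 76% × 74% × 35% = 19.684% of Vantage Realty LP.
Chain via Brightpath Partners LP → Redpoint Mining NL (R2): 17% × 69% × 23% = 2.6979% of Vantage Realty LP.
Aggregating (R1): 4.55% + 19.684% + 2.6979% = 26.9319%.

26.9319%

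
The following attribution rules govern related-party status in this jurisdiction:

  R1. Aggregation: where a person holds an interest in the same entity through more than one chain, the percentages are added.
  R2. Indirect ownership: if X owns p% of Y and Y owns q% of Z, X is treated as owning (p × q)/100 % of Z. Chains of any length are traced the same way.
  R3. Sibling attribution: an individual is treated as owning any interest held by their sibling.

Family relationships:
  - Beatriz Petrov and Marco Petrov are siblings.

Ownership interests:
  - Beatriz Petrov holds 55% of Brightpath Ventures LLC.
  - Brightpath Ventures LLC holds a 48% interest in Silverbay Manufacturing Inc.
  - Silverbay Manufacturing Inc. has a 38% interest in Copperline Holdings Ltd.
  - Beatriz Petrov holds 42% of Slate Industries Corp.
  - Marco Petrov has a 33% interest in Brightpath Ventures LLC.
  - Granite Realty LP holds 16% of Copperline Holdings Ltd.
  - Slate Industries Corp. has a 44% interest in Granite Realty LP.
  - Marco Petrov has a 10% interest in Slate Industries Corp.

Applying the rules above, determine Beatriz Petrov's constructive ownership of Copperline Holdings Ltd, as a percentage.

By sibling attribution (R3), Beatriz Petrov is treated as also owning Marco Petrov's interest in Slate Industries Corp, giving 42% + 10% = 52%.
By sibling attribution (R3), Beatriz Petrov is treated as also owning Marco Petrov's interest in Brightpath Ventures LLC, giving 55% + 33% = 88%.
Chain via Slate Industries Corp. → Granite Realty LP (R2): 52% × 44% × 16% = 3.6608% of Copperline Holdings Ltd.
Chain via Brightpath Ventures LLC → Silverbay Manufacturing Inc. (R2): 88% × 48% × 38% = 16.0512% of Copperline Holdings Ltd.
Aggregating (R1): 3.6608% + 16.0512% = 19.712%.

19.712%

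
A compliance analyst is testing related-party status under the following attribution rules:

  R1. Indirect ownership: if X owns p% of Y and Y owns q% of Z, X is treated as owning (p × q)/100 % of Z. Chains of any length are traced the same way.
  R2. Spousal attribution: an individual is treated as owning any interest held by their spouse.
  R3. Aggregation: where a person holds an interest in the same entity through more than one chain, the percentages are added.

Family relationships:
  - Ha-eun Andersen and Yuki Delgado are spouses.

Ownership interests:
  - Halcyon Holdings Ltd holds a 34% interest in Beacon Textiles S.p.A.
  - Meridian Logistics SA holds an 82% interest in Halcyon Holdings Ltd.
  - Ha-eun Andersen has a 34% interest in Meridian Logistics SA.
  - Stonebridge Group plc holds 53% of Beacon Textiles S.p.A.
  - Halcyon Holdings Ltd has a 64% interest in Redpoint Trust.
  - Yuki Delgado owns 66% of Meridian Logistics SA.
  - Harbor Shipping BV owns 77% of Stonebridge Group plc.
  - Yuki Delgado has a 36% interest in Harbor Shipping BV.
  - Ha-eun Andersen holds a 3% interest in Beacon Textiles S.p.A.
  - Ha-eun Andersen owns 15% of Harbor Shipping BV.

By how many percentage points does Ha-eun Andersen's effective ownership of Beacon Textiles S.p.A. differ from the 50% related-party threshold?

By spousal attribution (R2), Ha-eun Andersen is treated as also owning Yuki Delgado's interest in Meridian Logistics SA, giving 34% + 66% = 100%.
By spousal attribution (R2), Ha-eun Andersen is treated as also owning Yuki Delgado's interest in Harbor Shipping BV, giving 15% + 36% = 51%.
Chain via Meridian Logistics SA → Halcyon Holdings Ltd (R1): 100% × 82% × 34% = 27.88% of Beacon Textiles S.p.A.
Chain via Harbor Shipping BV → Stonebridge Group plc (R1): 51% × 77% × 53% = 20.8131% of Beacon Textiles S.p.A.
Direct interest in Beacon Textiles S.p.A: 3%.
Aggregating (R3): 27.88% + 20.8131% + 3% = 51.6931%.
51.6931% exceeds the 50% threshold by 1.6931 percentage points.

1.6931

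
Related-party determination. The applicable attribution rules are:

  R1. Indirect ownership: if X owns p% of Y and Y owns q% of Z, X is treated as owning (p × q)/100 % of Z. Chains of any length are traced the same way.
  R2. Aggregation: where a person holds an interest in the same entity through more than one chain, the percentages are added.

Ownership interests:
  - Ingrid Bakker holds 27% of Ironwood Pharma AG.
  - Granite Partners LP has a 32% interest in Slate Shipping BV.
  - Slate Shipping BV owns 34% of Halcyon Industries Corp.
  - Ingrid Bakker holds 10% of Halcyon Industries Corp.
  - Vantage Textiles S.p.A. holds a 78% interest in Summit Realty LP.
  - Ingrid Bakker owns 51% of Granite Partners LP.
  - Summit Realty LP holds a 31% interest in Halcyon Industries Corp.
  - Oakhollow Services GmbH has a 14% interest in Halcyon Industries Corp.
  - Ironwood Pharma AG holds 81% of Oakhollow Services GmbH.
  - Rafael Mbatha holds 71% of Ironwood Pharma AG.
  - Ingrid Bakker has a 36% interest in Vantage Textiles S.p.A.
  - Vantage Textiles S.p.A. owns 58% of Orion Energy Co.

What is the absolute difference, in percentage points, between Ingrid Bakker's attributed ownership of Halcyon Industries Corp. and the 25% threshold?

Chain via Vantage Textiles S.p.A. → Summit Realty LP (R1): 36% × 78% × 31% = 8.7048% of Halcyon Industries Corp.
Chain via Ironwood Pharma AG → Oakhollow Services GmbH (R1): 27% × 81% × 14% = 3.0618% of Halcyon Industries Corp.
Chain via Granite Partners LP → Slate Shipping BV (R1): 51% × 32% × 34% = 5.5488% of Halcyon Industries Corp.
Direct interest in Halcyon Industries Corp: 10%.
Aggregating (R2): 8.7048% + 3.0618% + 5.5488% + 10% = 27.3154%.
27.3154% exceeds the 25% threshold by 2.3154 percentage points.

2.3154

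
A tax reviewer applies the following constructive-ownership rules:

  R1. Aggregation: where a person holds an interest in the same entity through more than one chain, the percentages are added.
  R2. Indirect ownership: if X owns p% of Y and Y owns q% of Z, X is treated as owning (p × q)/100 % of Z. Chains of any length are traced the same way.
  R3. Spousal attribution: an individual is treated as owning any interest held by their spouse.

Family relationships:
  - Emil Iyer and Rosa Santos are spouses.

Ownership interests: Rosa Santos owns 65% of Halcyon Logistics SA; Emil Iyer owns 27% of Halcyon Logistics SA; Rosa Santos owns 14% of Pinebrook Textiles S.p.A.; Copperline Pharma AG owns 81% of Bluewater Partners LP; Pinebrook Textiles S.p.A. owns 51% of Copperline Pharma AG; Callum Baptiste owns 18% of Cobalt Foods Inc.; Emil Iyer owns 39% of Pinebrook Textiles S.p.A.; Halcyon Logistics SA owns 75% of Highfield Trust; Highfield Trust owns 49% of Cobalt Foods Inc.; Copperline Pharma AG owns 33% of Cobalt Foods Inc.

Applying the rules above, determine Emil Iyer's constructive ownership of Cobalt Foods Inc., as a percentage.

By spousal attribution (R3), Emil Iyer is treated as also owning Rosa Santos's interest in Pinebrook Textiles S.p.A, giving 39% + 14% = 53%.
By spousal attribution (R3), Emil Iyer is treated as also owning Rosa Santos's interest in Halcyon Logistics SA, giving 27% + 65% = 92%.
Chain via Pinebrook Textiles S.p.A. → Copperline Pharma AG (R2): 53% × 51% × 33% = 8.9199% of Cobalt Foods Inc.
Chain via Halcyon Logistics SA → Highfield Trust (R2): 92% × 75% × 49% = 33.81% of Cobalt Foods Inc.
Aggregating (R1): 8.9199% + 33.81% = 42.7299%.

42.7299%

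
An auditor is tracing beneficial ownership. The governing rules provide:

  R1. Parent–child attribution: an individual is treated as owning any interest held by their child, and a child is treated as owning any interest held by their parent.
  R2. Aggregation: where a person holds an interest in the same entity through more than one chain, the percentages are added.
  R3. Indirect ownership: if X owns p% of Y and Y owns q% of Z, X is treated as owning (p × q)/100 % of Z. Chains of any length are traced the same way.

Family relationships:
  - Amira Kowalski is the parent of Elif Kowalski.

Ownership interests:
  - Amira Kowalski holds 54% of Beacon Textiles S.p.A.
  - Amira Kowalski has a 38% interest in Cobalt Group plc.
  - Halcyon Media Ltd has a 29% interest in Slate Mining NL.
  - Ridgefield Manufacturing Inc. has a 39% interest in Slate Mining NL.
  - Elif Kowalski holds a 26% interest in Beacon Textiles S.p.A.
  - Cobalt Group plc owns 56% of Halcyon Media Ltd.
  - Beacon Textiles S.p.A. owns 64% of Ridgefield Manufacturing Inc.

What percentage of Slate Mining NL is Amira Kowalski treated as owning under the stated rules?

26.1392%

By parent–child attribution (R1), Amira Kowalski is treated as also owning Elif Kowalski's interest in Beacon Textiles S.p.A, giving 54% + 26% = 80%.
Chain via Cobalt Group plc → Halcyon Media Ltd (R3): 38% × 56% × 29% = 6.1712% of Slate Mining NL.
Chain via Beacon Textiles S.p.A. → Ridgefield Manufacturing Inc. (R3): 80% × 64% × 39% = 19.968% of Slate Mining NL.
Aggregating (R2): 6.1712% + 19.968% = 26.1392%.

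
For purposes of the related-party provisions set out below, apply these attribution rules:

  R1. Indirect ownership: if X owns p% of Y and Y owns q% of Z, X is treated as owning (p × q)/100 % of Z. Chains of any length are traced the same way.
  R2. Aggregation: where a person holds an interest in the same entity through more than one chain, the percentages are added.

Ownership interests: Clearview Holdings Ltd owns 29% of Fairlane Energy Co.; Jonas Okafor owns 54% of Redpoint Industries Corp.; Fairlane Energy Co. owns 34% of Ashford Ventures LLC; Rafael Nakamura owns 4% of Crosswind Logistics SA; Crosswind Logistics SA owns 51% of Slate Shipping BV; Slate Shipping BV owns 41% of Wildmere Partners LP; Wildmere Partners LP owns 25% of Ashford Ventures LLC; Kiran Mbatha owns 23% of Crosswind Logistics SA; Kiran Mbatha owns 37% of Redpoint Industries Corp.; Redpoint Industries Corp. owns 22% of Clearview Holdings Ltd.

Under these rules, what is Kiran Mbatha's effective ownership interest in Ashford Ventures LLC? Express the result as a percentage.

2.004929%

Chain via Crosswind Logistics SA → Slate Shipping BV → Wildmere Partners LP (R1): 23% × 51% × 41% × 25% = 1.202325% of Ashford Ventures LLC.
Chain via Redpoint Industries Corp. → Clearview Holdings Ltd → Fairlane Energy Co. (R1): 37% × 22% × 29% × 34% = 0.802604% of Ashford Ventures LLC.
Aggregating (R2): 1.202325% + 0.802604% = 2.004929%.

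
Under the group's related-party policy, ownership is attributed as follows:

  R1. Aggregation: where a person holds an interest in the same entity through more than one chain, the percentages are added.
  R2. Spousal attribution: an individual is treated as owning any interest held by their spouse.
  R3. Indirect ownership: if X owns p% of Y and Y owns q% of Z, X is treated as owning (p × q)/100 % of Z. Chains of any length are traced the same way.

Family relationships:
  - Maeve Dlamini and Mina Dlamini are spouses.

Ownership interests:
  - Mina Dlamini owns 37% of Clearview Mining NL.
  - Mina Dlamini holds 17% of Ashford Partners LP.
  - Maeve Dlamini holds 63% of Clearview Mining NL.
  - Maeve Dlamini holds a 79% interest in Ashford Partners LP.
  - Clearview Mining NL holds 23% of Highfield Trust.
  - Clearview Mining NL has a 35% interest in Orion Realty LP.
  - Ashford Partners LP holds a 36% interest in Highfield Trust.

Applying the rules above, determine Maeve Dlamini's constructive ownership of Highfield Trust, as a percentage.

57.56%

By spousal attribution (R2), Maeve Dlamini is treated as also owning Mina Dlamini's interest in Clearview Mining NL, giving 63% + 37% = 100%.
By spousal attribution (R2), Maeve Dlamini is treated as also owning Mina Dlamini's interest in Ashford Partners LP, giving 79% + 17% = 96%.
Chain via Clearview Mining NL (R3): 100% × 23% = 23% of Highfield Trust.
Chain via Ashford Partners LP (R3): 96% × 36% = 34.56% of Highfield Trust.
Aggregating (R1): 23% + 34.56% = 57.56%.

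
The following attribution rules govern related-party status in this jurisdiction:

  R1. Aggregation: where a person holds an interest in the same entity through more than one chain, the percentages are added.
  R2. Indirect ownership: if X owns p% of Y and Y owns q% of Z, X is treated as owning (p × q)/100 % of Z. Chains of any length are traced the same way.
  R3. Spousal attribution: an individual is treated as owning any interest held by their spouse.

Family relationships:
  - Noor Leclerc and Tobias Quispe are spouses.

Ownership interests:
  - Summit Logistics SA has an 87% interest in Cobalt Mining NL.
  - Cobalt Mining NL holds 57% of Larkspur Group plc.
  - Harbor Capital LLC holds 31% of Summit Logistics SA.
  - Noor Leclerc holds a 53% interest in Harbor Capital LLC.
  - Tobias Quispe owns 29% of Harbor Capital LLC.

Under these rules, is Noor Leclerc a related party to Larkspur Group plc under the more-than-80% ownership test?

By spousal attribution (R3), Noor Leclerc is treated as also owning Tobias Quispe's interest in Harbor Capital LLC, giving 53% + 29% = 82%.
Chain via Harbor Capital LLC → Summit Logistics SA → Cobalt Mining NL (R2): 82% × 31% × 87% × 57% = 12.605778% of Larkspur Group plc.
12.605778% does not exceed the 80% threshold, so Noor is not a related party to Larkspur Group plc.

No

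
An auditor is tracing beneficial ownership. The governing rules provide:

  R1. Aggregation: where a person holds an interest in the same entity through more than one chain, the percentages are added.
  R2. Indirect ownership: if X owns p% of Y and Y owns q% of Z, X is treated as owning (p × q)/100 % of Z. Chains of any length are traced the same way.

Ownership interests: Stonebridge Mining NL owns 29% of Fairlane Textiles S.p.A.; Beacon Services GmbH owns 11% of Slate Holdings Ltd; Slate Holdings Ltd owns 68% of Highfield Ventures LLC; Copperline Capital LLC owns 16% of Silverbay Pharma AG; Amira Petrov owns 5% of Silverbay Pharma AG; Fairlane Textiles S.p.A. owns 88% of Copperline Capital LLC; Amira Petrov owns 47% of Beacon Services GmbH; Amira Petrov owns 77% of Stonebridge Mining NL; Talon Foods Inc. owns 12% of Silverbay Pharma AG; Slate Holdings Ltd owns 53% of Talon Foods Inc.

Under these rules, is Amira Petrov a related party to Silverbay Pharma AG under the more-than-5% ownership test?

Yes

Chain via Beacon Services GmbH → Slate Holdings Ltd → Talon Foods Inc. (R2): 47% × 11% × 53% × 12% = 0.328812% of Silverbay Pharma AG.
Chain via Stonebridge Mining NL → Fairlane Textiles S.p.A. → Copperline Capital LLC (R2): 77% × 29% × 88% × 16% = 3.144064% of Silverbay Pharma AG.
Direct interest in Silverbay Pharma AG: 5%.
Aggregating (R1): 0.328812% + 3.144064% + 5% = 8.472876%.
8.472876% exceeds the 5% threshold, so Amira is a related party to Silverbay Pharma AG.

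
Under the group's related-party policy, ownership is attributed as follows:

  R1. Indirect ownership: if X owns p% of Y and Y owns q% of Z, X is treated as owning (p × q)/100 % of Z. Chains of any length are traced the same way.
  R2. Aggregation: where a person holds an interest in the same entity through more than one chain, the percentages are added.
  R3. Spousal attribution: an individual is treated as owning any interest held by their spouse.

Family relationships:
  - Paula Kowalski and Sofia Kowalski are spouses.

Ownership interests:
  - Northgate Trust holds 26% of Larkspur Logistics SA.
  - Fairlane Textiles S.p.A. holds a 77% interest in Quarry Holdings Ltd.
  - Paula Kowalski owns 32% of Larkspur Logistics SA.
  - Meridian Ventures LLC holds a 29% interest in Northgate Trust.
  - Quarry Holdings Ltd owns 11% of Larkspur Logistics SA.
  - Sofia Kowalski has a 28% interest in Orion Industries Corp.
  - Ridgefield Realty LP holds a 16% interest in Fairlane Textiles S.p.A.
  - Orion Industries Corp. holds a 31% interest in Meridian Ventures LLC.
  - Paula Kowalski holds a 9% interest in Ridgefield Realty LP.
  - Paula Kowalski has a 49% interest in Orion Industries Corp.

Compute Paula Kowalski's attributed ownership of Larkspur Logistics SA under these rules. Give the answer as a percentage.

33.921766%

By spousal attribution (R3), Paula Kowalski is treated as also owning Sofia Kowalski's interest in Orion Industries Corp, giving 49% + 28% = 77%.
Chain via Orion Industries Corp. → Meridian Ventures LLC → Northgate Trust (R1): 77% × 31% × 29% × 26% = 1.799798% of Larkspur Logistics SA.
Chain via Ridgefield Realty LP → Fairlane Textiles S.p.A. → Quarry Holdings Ltd (R1): 9% × 16% × 77% × 11% = 0.121968% of Larkspur Logistics SA.
Direct interest in Larkspur Logistics SA: 32%.
Aggregating (R2): 1.799798% + 0.121968% + 32% = 33.921766%.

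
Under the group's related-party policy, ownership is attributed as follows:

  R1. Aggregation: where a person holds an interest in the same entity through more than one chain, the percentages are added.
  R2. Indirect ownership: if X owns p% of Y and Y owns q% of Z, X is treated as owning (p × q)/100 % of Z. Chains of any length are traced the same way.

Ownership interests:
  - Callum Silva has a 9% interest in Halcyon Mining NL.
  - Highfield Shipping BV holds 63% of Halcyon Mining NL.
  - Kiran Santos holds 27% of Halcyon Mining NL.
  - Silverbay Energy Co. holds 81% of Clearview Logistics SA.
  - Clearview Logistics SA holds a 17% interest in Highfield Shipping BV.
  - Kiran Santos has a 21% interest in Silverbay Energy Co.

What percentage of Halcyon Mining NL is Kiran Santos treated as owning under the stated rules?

28.821771%

Chain via Silverbay Energy Co. → Clearview Logistics SA → Highfield Shipping BV (R2): 21% × 81% × 17% × 63% = 1.821771% of Halcyon Mining NL.
Direct interest in Halcyon Mining NL: 27%.
Aggregating (R1): 1.821771% + 27% = 28.821771%.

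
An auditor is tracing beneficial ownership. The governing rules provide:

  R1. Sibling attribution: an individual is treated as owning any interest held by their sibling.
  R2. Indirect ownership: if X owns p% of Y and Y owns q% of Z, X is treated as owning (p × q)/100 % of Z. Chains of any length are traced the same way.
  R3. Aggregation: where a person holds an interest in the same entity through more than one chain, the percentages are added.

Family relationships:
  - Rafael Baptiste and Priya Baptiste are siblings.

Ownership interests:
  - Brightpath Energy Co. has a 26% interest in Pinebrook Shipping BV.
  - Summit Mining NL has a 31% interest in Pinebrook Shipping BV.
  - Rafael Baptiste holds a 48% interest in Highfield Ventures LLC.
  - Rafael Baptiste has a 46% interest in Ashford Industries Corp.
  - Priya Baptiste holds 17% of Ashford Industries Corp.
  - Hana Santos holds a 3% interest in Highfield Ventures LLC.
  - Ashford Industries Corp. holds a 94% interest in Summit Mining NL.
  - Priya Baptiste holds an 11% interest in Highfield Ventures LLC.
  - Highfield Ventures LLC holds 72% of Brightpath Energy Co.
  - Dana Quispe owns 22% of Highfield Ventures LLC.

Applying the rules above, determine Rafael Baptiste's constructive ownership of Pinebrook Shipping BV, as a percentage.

29.403%

By sibling attribution (R1), Rafael Baptiste is treated as also owning Priya Baptiste's interest in Ashford Industries Corp, giving 46% + 17% = 63%.
By sibling attribution (R1), Rafael Baptiste is treated as also owning Priya Baptiste's interest in Highfield Ventures LLC, giving 48% + 11% = 59%.
Chain via Ashford Industries Corp. → Summit Mining NL (R2): 63% × 94% × 31% = 18.3582% of Pinebrook Shipping BV.
Chain via Highfield Ventures LLC → Brightpath Energy Co. (R2): 59% × 72% × 26% = 11.0448% of Pinebrook Shipping BV.
Aggregating (R3): 18.3582% + 11.0448% = 29.403%.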